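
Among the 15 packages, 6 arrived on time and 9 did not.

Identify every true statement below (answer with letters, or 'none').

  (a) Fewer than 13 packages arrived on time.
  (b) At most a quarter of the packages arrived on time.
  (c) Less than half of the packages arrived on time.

|A| = 15, |A ∩ B| = 6, |A ∖ B| = 9.
(a) |A ∩ B| < 13: holds.
(b) |A ∩ B| / |A| ≤ 1/4: fails.
(c) |A ∩ B| < |A ∖ B|: holds.

(a), (c)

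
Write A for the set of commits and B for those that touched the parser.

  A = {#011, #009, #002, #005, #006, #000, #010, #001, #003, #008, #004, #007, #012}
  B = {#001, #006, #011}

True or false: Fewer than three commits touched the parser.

Truth condition: |A ∩ B| < 3.
A (the restrictor) = {#011, #009, #002, #005, #006, #000, #010, #001, #003, #008, #004, #007, #012}, |A| = 13.
A ∩ B = {#011, #006, #001}, so |A ∩ B| = 3.
|A ∩ B| = 3, so the statement is false.

False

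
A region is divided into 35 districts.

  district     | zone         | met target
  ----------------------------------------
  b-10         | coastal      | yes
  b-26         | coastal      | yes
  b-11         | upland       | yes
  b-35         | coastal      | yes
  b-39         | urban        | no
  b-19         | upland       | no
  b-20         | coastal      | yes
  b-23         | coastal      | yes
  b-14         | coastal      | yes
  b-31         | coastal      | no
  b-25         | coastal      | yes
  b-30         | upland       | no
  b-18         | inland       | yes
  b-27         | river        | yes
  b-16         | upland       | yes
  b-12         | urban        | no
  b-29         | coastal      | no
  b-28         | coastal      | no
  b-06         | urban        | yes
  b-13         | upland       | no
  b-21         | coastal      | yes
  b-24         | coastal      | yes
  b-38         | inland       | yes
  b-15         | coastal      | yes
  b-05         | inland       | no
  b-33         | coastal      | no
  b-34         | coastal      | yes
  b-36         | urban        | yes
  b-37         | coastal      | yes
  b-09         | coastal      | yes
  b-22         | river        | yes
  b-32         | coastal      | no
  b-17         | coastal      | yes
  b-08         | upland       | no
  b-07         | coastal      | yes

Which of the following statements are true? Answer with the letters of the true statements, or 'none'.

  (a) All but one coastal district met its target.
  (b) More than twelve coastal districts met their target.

|A| = 20, |A ∩ B| = 15, |A ∖ B| = 5.
(a) |A ∖ B| = 1: fails.
(b) |A ∩ B| > 12: holds.

(b)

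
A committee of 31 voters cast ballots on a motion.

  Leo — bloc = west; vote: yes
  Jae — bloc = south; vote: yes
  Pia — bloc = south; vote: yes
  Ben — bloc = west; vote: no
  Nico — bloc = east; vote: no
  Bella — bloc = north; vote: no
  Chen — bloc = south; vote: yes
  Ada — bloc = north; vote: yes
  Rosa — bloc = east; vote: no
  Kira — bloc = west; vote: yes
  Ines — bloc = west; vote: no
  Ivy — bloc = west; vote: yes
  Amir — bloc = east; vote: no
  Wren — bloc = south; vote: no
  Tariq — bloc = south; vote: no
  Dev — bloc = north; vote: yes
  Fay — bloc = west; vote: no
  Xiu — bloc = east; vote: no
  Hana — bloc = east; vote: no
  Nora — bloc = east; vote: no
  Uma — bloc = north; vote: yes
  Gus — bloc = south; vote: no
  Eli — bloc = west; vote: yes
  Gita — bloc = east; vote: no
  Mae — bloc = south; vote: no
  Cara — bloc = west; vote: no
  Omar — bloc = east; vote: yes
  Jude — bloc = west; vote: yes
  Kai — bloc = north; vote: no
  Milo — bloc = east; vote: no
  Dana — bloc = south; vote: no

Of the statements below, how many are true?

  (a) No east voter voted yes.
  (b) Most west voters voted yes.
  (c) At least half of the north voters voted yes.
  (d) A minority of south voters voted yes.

(a) east: |A| = 9, |A ∩ B| = 1; needs A ∩ B = ∅ (|A ∩ B| = 0) — false.
(b) west: |A| = 9, |A ∩ B| = 5; needs |A ∩ B| > |A ∖ B| — true.
(c) north: |A| = 5, |A ∩ B| = 3; needs |A ∩ B| ≥ |A ∖ B| — true.
(d) south: |A| = 8, |A ∩ B| = 3; needs |A ∩ B| < |A ∖ B| — true.

3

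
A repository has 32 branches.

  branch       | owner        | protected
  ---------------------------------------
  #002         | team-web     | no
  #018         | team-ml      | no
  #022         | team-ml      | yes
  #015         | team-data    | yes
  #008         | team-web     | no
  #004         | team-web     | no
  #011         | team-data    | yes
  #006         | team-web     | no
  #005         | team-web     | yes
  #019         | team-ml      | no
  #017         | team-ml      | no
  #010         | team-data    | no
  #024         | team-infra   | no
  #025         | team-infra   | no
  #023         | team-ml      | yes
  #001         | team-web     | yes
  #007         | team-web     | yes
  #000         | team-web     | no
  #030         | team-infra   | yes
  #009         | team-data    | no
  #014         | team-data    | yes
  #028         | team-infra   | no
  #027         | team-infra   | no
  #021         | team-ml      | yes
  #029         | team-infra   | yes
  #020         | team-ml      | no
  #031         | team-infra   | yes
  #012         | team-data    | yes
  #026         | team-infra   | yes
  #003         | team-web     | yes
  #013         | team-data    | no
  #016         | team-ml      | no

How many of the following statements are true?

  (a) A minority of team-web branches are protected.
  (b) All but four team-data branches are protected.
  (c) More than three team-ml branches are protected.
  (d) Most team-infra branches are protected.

1

(a) team-web: |A| = 9, |A ∩ B| = 4; needs |A ∩ B| < |A ∖ B| — true.
(b) team-data: |A| = 7, |A ∩ B| = 4; needs |A ∖ B| = 4 — false.
(c) team-ml: |A| = 8, |A ∩ B| = 3; needs |A ∩ B| > 3 — false.
(d) team-infra: |A| = 8, |A ∩ B| = 4; needs |A ∩ B| > |A ∖ B| — false.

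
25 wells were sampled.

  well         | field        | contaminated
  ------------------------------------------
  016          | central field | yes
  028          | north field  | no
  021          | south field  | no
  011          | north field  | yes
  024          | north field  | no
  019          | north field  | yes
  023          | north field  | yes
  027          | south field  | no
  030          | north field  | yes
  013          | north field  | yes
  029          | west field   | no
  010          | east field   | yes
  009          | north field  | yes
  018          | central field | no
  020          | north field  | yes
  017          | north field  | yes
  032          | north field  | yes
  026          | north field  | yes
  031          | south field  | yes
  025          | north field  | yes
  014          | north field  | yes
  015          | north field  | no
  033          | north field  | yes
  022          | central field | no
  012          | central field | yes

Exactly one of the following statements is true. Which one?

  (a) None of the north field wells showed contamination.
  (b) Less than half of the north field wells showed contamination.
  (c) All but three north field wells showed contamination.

(c)

|A| = 16, |A ∩ B| = 13, |A ∖ B| = 3.
(a) requires A ∩ B = ∅ (|A ∩ B| = 0): false.
(b) requires |A ∩ B| < |A ∖ B|: false.
(c) requires |A ∖ B| = 3: true.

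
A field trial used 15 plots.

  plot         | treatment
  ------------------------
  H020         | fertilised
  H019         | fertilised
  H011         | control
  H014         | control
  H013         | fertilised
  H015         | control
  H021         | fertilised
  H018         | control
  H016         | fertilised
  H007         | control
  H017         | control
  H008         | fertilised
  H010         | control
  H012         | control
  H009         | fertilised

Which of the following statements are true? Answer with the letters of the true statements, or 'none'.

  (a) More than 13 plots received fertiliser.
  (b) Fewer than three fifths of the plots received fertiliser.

(b)

|A| = 15, |A ∩ B| = 7, |A ∖ B| = 8.
(a) |A ∩ B| > 13: fails.
(b) |A ∩ B| / |A| < 3/5: holds.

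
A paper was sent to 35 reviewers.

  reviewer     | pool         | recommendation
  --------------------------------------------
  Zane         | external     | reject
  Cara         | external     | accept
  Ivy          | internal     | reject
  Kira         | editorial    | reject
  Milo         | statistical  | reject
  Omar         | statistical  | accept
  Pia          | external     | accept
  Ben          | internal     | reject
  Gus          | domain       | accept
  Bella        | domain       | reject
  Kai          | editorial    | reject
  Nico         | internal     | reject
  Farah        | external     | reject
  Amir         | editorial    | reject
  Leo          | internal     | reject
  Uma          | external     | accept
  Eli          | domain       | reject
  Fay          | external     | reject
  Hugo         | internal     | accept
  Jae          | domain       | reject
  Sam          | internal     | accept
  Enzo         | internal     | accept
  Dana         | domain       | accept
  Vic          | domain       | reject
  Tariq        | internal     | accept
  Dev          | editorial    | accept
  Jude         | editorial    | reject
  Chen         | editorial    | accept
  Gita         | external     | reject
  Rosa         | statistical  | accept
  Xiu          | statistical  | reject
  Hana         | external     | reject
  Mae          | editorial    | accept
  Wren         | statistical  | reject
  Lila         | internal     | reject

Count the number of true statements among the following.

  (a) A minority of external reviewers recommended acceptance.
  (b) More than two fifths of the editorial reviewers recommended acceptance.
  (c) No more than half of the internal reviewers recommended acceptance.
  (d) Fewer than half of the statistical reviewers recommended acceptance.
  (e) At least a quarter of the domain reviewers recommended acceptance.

5

(a) external: |A| = 8, |A ∩ B| = 3; needs |A ∩ B| < |A ∖ B| — true.
(b) editorial: |A| = 7, |A ∩ B| = 3; needs |A ∩ B| / |A| > 2/5 — true.
(c) internal: |A| = 9, |A ∩ B| = 4; needs |A ∩ B| ≤ |A ∖ B| — true.
(d) statistical: |A| = 5, |A ∩ B| = 2; needs |A ∩ B| < |A ∖ B| — true.
(e) domain: |A| = 6, |A ∩ B| = 2; needs |A ∩ B| / |A| ≥ 1/4 — true.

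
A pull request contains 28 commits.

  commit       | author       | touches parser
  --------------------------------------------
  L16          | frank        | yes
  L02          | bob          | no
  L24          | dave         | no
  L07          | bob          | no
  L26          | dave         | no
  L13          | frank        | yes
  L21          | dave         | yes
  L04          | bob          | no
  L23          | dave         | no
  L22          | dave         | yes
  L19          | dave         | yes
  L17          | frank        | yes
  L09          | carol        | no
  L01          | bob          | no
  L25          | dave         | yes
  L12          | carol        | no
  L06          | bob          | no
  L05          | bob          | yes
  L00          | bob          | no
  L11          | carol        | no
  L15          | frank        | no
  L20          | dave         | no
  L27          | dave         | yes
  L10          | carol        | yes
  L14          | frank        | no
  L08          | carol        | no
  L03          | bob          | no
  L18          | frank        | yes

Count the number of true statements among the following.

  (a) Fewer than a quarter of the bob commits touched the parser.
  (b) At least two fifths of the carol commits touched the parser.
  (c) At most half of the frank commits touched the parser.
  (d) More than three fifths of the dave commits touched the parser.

(a) bob: |A| = 8, |A ∩ B| = 1; needs |A ∩ B| / |A| < 1/4 — true.
(b) carol: |A| = 5, |A ∩ B| = 1; needs |A ∩ B| / |A| ≥ 2/5 — false.
(c) frank: |A| = 6, |A ∩ B| = 4; needs |A ∩ B| ≤ |A ∖ B| — false.
(d) dave: |A| = 9, |A ∩ B| = 5; needs |A ∩ B| / |A| > 3/5 — false.

1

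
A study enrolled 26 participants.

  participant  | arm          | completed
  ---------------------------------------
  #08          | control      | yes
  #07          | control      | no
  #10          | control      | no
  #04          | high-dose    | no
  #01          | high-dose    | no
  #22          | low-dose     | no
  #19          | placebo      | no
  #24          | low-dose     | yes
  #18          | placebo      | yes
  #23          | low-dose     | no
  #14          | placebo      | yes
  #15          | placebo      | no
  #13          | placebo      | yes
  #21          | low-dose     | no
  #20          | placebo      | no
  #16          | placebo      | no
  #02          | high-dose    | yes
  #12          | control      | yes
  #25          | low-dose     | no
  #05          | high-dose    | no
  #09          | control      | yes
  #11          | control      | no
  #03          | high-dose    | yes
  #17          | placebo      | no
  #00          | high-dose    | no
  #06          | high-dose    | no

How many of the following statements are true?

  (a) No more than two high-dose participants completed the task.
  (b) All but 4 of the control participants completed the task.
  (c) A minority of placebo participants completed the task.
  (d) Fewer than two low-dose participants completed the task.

3

(a) high-dose: |A| = 7, |A ∩ B| = 2; needs |A ∩ B| ≤ 2 — true.
(b) control: |A| = 6, |A ∩ B| = 3; needs |A ∖ B| = 4 — false.
(c) placebo: |A| = 8, |A ∩ B| = 3; needs |A ∩ B| < |A ∖ B| — true.
(d) low-dose: |A| = 5, |A ∩ B| = 1; needs |A ∩ B| < 2 — true.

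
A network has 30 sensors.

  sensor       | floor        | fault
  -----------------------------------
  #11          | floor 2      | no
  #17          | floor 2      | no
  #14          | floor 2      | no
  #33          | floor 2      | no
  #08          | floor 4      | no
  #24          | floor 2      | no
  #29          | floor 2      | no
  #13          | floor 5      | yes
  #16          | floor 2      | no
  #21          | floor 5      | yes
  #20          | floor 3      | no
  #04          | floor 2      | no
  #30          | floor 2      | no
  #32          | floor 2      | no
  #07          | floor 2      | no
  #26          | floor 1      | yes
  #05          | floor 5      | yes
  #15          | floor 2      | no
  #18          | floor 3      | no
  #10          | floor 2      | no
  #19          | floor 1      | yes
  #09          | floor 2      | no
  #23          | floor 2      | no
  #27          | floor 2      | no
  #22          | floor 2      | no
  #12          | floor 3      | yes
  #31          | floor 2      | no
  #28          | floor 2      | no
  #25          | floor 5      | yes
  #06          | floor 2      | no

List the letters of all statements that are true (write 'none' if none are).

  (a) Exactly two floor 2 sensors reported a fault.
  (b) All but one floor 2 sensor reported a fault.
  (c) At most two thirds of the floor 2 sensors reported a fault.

|A| = 20, |A ∩ B| = 0, |A ∖ B| = 20.
(a) |A ∩ B| = 2: fails.
(b) |A ∖ B| = 1: fails.
(c) |A ∩ B| / |A| ≤ 2/3: holds.

(c)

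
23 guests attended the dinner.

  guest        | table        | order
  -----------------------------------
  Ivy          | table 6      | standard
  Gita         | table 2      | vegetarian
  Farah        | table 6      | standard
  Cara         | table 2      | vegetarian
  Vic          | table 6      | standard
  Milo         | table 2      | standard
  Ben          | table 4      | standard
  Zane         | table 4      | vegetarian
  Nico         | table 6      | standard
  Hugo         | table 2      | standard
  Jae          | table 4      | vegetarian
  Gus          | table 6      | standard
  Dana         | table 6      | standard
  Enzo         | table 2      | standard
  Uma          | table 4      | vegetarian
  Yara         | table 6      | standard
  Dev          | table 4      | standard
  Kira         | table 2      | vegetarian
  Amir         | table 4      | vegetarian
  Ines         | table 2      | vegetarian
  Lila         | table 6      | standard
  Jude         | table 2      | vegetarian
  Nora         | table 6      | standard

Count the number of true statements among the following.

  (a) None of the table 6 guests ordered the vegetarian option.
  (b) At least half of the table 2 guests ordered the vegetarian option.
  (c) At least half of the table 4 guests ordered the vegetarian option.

(a) table 6: |A| = 9, |A ∩ B| = 0; needs A ∩ B = ∅ (|A ∩ B| = 0) — true.
(b) table 2: |A| = 8, |A ∩ B| = 5; needs |A ∩ B| ≥ |A ∖ B| — true.
(c) table 4: |A| = 6, |A ∩ B| = 4; needs |A ∩ B| ≥ |A ∖ B| — true.

3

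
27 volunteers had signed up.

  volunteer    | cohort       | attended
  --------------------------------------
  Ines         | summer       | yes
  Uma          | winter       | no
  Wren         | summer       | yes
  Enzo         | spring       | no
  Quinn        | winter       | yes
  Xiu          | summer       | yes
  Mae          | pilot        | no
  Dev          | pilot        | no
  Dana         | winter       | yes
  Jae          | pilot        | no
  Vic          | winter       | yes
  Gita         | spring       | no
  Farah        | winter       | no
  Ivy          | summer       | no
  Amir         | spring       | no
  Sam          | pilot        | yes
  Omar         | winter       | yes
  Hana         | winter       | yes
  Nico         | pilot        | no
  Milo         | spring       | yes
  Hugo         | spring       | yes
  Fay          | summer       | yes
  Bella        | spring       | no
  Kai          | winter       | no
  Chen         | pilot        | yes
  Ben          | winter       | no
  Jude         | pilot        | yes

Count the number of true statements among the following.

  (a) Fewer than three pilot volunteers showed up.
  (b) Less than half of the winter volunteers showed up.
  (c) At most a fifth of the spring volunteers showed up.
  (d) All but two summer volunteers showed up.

(a) pilot: |A| = 7, |A ∩ B| = 3; needs |A ∩ B| < 3 — false.
(b) winter: |A| = 9, |A ∩ B| = 5; needs |A ∩ B| < |A ∖ B| — false.
(c) spring: |A| = 6, |A ∩ B| = 2; needs |A ∩ B| / |A| ≤ 1/5 — false.
(d) summer: |A| = 5, |A ∩ B| = 4; needs |A ∖ B| = 2 — false.

0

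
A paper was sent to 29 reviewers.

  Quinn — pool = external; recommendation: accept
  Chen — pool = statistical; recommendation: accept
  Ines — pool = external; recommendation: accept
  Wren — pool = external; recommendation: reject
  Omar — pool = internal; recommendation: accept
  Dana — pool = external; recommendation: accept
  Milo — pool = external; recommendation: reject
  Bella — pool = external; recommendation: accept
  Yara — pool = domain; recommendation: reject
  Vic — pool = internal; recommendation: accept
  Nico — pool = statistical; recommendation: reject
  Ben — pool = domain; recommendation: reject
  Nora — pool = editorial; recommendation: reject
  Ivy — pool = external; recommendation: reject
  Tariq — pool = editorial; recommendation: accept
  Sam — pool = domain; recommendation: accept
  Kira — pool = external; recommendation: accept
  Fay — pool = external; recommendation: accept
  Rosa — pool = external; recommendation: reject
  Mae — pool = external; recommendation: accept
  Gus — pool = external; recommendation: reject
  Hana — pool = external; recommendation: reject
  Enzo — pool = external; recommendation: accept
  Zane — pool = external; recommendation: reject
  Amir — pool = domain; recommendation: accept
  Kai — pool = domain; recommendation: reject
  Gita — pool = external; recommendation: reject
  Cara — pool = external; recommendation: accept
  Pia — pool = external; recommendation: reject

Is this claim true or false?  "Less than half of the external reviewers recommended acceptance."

False

Truth condition: |A ∩ B| < |A ∖ B|.
|A| = 18, |A ∩ B| = 9, |A ∖ B| = 9.
9 = 9, so the statement is false.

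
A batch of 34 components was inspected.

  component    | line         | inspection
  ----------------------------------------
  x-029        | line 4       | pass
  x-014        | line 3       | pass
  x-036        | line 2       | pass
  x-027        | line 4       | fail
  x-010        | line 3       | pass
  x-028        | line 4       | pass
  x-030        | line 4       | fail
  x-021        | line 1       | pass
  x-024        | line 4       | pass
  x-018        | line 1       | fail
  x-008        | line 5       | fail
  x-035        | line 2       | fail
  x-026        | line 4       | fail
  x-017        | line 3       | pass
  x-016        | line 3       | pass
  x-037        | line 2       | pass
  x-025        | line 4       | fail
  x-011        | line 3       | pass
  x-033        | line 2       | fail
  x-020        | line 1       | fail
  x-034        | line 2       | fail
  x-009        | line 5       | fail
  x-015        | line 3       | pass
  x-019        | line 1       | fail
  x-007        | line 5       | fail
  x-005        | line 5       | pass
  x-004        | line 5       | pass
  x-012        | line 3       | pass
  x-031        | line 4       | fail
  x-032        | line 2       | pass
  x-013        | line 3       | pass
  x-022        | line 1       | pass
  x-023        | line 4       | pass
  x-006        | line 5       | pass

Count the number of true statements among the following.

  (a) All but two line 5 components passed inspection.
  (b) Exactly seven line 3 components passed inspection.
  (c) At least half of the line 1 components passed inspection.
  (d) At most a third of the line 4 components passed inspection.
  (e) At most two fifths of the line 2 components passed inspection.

(a) line 5: |A| = 6, |A ∩ B| = 3; needs |A ∖ B| = 2 — false.
(b) line 3: |A| = 8, |A ∩ B| = 8; needs |A ∩ B| = 7 — false.
(c) line 1: |A| = 5, |A ∩ B| = 2; needs |A ∩ B| ≥ |A ∖ B| — false.
(d) line 4: |A| = 9, |A ∩ B| = 4; needs |A ∩ B| / |A| ≤ 1/3 — false.
(e) line 2: |A| = 6, |A ∩ B| = 3; needs |A ∩ B| / |A| ≤ 2/5 — false.

0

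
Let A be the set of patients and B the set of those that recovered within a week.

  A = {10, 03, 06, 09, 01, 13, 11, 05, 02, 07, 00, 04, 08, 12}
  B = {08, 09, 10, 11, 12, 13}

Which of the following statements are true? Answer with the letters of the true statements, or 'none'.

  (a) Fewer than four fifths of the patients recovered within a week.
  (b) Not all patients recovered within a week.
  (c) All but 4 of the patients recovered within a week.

(a), (b)

|A| = 14, |A ∩ B| = 6, |A ∖ B| = 8.
(a) |A ∩ B| / |A| < 4/5: holds.
(b) A ⊄ B (|A ∖ B| ≥ 1): holds.
(c) |A ∖ B| = 4: fails.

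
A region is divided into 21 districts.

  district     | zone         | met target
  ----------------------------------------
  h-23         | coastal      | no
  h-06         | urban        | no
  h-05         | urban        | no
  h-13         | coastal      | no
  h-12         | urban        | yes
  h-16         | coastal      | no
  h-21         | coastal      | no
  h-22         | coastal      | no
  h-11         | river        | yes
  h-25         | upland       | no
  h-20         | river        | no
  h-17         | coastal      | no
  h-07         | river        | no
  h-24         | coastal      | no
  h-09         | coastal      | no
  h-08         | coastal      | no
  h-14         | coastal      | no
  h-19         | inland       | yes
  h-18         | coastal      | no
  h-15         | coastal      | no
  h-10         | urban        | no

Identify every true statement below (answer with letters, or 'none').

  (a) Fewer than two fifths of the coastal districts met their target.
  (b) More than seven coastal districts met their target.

|A| = 12, |A ∩ B| = 0, |A ∖ B| = 12.
(a) |A ∩ B| / |A| < 2/5: holds.
(b) |A ∩ B| > 7: fails.

(a)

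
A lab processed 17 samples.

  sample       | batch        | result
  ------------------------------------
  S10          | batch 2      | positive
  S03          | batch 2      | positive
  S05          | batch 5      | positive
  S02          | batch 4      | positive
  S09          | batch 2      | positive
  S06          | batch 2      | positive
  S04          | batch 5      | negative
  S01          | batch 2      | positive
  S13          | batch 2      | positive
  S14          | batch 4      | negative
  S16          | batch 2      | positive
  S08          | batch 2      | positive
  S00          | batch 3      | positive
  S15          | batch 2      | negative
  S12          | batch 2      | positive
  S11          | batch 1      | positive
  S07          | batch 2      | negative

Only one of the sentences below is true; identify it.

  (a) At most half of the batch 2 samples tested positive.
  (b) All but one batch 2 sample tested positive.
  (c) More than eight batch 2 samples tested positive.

(c)

|A| = 11, |A ∩ B| = 9, |A ∖ B| = 2.
(a) requires |A ∩ B| ≤ |A ∖ B|: false.
(b) requires |A ∖ B| = 1: false.
(c) requires |A ∩ B| > 8: true.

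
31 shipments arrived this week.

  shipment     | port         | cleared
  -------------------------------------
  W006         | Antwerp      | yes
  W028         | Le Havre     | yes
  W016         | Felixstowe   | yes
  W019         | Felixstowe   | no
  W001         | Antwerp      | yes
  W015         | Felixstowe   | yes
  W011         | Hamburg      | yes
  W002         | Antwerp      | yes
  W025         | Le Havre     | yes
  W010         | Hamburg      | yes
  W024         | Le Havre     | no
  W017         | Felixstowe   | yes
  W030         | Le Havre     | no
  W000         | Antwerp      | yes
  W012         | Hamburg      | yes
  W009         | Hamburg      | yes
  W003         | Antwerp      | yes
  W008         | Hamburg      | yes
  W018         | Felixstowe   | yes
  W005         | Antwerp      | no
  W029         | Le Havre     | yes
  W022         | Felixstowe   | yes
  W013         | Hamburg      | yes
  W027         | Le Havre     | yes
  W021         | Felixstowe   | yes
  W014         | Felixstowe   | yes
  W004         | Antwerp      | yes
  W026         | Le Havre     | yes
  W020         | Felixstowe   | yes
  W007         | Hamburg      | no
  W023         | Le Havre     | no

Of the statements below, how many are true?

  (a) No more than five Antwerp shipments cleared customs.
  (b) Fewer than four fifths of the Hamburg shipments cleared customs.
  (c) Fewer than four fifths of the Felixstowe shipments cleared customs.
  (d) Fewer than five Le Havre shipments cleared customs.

(a) Antwerp: |A| = 7, |A ∩ B| = 6; needs |A ∩ B| ≤ 5 — false.
(b) Hamburg: |A| = 7, |A ∩ B| = 6; needs |A ∩ B| / |A| < 4/5 — false.
(c) Felixstowe: |A| = 9, |A ∩ B| = 8; needs |A ∩ B| / |A| < 4/5 — false.
(d) Le Havre: |A| = 8, |A ∩ B| = 5; needs |A ∩ B| < 5 — false.

0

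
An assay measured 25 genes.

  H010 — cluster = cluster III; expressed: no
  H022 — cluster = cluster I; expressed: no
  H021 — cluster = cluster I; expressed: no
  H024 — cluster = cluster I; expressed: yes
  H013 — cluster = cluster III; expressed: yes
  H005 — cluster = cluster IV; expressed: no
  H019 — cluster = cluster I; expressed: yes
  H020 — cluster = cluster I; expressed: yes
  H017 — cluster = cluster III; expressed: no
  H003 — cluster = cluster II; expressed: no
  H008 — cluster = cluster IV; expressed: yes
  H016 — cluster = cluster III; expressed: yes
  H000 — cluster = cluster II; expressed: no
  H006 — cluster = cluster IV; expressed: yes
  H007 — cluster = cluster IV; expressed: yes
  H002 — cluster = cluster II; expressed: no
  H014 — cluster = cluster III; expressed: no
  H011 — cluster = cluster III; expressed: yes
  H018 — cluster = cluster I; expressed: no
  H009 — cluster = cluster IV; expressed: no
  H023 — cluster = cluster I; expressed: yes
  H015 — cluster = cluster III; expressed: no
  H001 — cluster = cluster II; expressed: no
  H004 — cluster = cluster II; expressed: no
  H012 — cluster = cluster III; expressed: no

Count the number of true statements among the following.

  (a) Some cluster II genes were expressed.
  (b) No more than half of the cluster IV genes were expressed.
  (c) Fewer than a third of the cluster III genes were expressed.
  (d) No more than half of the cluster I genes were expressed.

0

(a) cluster II: |A| = 5, |A ∩ B| = 0; needs A ∩ B ≠ ∅ (|A ∩ B| ≥ 1) — false.
(b) cluster IV: |A| = 5, |A ∩ B| = 3; needs |A ∩ B| ≤ |A ∖ B| — false.
(c) cluster III: |A| = 8, |A ∩ B| = 3; needs |A ∩ B| / |A| < 1/3 — false.
(d) cluster I: |A| = 7, |A ∩ B| = 4; needs |A ∩ B| ≤ |A ∖ B| — false.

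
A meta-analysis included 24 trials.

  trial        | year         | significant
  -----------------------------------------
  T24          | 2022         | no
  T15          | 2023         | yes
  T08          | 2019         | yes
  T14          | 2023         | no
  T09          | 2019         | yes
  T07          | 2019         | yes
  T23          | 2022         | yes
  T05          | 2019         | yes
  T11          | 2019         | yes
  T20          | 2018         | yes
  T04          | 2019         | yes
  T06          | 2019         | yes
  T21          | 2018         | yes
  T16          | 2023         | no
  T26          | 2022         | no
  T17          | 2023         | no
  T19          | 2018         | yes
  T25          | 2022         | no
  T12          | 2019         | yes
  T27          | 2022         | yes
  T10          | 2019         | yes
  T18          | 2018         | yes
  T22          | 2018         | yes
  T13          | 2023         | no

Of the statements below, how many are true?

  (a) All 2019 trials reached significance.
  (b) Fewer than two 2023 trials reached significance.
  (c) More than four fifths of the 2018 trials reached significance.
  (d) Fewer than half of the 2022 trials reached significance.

4

(a) 2019: |A| = 9, |A ∩ B| = 9; needs A ⊆ B, i.e. every element of A is in B (|A ∖ B| = 0) — true.
(b) 2023: |A| = 5, |A ∩ B| = 1; needs |A ∩ B| < 2 — true.
(c) 2018: |A| = 5, |A ∩ B| = 5; needs |A ∩ B| / |A| > 4/5 — true.
(d) 2022: |A| = 5, |A ∩ B| = 2; needs |A ∩ B| < |A ∖ B| — true.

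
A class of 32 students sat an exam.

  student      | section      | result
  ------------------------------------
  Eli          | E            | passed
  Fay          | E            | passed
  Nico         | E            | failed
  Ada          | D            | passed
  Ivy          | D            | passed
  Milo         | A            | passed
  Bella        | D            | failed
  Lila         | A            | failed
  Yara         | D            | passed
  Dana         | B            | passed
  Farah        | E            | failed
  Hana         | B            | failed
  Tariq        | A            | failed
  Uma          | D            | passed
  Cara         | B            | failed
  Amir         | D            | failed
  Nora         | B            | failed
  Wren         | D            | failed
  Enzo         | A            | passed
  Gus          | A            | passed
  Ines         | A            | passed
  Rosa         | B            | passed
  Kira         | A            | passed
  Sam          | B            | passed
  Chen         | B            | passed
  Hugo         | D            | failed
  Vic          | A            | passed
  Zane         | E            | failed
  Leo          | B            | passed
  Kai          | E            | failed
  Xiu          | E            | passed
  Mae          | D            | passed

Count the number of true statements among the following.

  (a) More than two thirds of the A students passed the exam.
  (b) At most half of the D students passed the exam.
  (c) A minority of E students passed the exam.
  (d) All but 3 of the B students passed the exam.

3

(a) A: |A| = 8, |A ∩ B| = 6; needs |A ∩ B| / |A| > 2/3 — true.
(b) D: |A| = 9, |A ∩ B| = 5; needs |A ∩ B| ≤ |A ∖ B| — false.
(c) E: |A| = 7, |A ∩ B| = 3; needs |A ∩ B| < |A ∖ B| — true.
(d) B: |A| = 8, |A ∩ B| = 5; needs |A ∖ B| = 3 — true.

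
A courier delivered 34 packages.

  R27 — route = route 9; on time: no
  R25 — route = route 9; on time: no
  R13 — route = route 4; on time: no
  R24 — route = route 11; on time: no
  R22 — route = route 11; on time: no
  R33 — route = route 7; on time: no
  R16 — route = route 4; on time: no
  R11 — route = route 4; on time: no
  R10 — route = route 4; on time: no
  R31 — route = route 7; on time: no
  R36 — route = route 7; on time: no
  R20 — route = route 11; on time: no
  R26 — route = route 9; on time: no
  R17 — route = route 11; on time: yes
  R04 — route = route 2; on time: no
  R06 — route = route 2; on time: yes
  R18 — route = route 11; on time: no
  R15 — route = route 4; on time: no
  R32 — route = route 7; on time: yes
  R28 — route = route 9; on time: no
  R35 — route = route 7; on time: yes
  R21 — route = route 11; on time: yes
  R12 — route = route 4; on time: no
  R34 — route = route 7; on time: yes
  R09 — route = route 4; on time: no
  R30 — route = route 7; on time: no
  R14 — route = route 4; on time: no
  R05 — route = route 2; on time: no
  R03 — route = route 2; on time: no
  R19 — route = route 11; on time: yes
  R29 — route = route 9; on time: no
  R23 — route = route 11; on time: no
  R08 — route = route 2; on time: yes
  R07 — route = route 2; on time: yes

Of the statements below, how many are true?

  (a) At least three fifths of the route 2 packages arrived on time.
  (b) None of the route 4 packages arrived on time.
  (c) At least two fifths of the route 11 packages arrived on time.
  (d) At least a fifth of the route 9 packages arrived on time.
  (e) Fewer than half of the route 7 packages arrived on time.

(a) route 2: |A| = 6, |A ∩ B| = 3; needs |A ∩ B| / |A| ≥ 3/5 — false.
(b) route 4: |A| = 8, |A ∩ B| = 0; needs A ∩ B = ∅ (|A ∩ B| = 0) — true.
(c) route 11: |A| = 8, |A ∩ B| = 3; needs |A ∩ B| / |A| ≥ 2/5 — false.
(d) route 9: |A| = 5, |A ∩ B| = 0; needs |A ∩ B| / |A| ≥ 1/5 — false.
(e) route 7: |A| = 7, |A ∩ B| = 3; needs |A ∩ B| < |A ∖ B| — true.

2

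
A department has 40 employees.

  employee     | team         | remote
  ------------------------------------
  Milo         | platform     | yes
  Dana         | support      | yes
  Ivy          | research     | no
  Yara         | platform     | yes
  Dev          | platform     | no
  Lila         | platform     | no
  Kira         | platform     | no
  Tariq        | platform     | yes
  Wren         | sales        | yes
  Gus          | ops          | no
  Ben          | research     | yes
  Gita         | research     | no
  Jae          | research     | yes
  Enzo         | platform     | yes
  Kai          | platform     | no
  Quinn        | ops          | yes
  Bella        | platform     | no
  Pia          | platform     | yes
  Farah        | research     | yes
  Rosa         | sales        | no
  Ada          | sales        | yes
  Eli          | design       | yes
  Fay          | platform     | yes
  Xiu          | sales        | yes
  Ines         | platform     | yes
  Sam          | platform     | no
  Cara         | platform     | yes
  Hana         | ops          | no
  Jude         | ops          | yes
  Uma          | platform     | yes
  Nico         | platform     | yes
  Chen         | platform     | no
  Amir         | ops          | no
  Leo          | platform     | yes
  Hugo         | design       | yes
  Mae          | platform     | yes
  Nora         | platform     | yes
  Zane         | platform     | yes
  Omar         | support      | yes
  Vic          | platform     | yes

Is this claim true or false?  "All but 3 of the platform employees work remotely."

The determiner here denotes the relation: |A ∖ B| = 3.
|A| = 22, |A ∩ B| = 15, |A ∖ B| = 7.
|A ∖ B| = 7, so the statement is false.

False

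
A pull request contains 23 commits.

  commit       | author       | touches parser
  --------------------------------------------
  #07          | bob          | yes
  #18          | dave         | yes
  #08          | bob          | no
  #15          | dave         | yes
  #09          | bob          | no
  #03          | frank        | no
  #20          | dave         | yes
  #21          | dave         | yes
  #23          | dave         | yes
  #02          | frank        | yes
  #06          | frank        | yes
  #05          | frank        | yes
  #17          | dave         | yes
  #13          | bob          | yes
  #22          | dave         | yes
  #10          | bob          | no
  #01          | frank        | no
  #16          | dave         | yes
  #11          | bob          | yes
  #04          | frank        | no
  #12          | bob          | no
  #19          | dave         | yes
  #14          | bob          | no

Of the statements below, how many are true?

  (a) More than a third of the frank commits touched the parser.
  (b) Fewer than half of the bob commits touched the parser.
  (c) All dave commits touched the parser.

3

(a) frank: |A| = 6, |A ∩ B| = 3; needs |A ∩ B| / |A| > 1/3 — true.
(b) bob: |A| = 8, |A ∩ B| = 3; needs |A ∩ B| < |A ∖ B| — true.
(c) dave: |A| = 9, |A ∩ B| = 9; needs A ⊆ B, i.e. every element of A is in B (|A ∖ B| = 0) — true.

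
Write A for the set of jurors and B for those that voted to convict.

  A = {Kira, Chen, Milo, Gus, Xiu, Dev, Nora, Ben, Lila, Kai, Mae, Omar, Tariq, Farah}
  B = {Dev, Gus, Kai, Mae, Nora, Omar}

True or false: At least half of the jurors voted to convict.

Truth condition: |A ∩ B| ≥ |A ∖ B|.
A (the restrictor) = {Kira, Chen, Milo, Gus, Xiu, Dev, Nora, Ben, Lila, Kai, Mae, Omar, Tariq, Farah}, |A| = 14.
A ∩ B = {Gus, Dev, Nora, Kai, Mae, Omar}, so |A ∩ B| = 6.
A ∖ B = {Kira, Chen, Milo, Xiu, Ben, Lila, Tariq, Farah}, so |A ∖ B| = 8.
6 < 8, so the statement is false.

False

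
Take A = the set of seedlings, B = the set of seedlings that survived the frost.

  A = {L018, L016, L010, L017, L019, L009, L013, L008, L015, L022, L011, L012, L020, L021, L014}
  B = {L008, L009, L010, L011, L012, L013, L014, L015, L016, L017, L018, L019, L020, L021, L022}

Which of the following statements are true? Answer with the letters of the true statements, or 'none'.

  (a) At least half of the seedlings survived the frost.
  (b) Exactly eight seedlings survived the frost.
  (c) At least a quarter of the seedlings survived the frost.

|A| = 15, |A ∩ B| = 15, |A ∖ B| = 0.
(a) |A ∩ B| ≥ |A ∖ B|: holds.
(b) |A ∩ B| = 8: fails.
(c) |A ∩ B| / |A| ≥ 1/4: holds.

(a), (c)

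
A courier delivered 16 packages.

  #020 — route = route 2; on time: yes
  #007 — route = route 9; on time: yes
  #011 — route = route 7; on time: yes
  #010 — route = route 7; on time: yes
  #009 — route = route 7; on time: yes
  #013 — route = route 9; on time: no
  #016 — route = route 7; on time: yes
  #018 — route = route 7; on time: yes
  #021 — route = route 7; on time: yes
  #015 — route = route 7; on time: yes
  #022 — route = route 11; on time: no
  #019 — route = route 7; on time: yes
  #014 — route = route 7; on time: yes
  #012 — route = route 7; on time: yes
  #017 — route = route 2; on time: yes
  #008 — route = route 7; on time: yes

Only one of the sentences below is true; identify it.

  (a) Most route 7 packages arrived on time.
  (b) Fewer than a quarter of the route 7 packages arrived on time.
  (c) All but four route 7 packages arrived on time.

(a)

|A| = 11, |A ∩ B| = 11, |A ∖ B| = 0.
(a) requires |A ∩ B| > |A ∖ B|: true.
(b) requires |A ∩ B| / |A| < 1/4: false.
(c) requires |A ∖ B| = 4: false.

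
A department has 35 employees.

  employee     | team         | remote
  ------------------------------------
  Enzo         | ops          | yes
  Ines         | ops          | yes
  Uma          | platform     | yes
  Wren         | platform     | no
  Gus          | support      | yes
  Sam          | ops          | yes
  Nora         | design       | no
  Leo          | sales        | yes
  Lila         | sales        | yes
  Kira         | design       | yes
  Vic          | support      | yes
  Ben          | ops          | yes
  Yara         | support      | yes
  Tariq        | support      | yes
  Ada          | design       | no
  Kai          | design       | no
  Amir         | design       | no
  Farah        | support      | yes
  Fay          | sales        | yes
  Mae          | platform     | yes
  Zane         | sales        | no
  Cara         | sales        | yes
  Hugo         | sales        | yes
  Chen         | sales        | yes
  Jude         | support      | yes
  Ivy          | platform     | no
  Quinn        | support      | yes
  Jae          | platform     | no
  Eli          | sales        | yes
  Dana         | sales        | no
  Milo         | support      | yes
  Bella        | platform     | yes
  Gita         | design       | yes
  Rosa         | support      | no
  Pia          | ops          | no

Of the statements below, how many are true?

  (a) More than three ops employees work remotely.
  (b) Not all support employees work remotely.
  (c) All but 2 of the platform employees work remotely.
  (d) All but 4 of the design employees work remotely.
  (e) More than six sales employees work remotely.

(a) ops: |A| = 5, |A ∩ B| = 4; needs |A ∩ B| > 3 — true.
(b) support: |A| = 9, |A ∩ B| = 8; needs A ⊄ B (|A ∖ B| ≥ 1) — true.
(c) platform: |A| = 6, |A ∩ B| = 3; needs |A ∖ B| = 2 — false.
(d) design: |A| = 6, |A ∩ B| = 2; needs |A ∖ B| = 4 — true.
(e) sales: |A| = 9, |A ∩ B| = 7; needs |A ∩ B| > 6 — true.

4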